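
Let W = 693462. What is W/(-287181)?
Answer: -231154/95727 ≈ -2.4147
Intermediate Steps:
W/(-287181) = 693462/(-287181) = 693462*(-1/287181) = -231154/95727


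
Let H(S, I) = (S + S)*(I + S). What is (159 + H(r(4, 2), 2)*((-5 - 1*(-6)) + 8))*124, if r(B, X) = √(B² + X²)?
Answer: 64356 + 8928*√5 ≈ 84320.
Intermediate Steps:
H(S, I) = 2*S*(I + S) (H(S, I) = (2*S)*(I + S) = 2*S*(I + S))
(159 + H(r(4, 2), 2)*((-5 - 1*(-6)) + 8))*124 = (159 + (2*√(4² + 2²)*(2 + √(4² + 2²)))*((-5 - 1*(-6)) + 8))*124 = (159 + (2*√(16 + 4)*(2 + √(16 + 4)))*((-5 + 6) + 8))*124 = (159 + (2*√20*(2 + √20))*(1 + 8))*124 = (159 + (2*(2*√5)*(2 + 2*√5))*9)*124 = (159 + (4*√5*(2 + 2*√5))*9)*124 = (159 + 36*√5*(2 + 2*√5))*124 = 19716 + 4464*√5*(2 + 2*√5)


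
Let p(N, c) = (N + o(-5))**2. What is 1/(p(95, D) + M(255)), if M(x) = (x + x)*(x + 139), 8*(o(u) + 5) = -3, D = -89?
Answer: 64/13374249 ≈ 4.7853e-6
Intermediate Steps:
o(u) = -43/8 (o(u) = -5 + (1/8)*(-3) = -5 - 3/8 = -43/8)
M(x) = 2*x*(139 + x) (M(x) = (2*x)*(139 + x) = 2*x*(139 + x))
p(N, c) = (-43/8 + N)**2 (p(N, c) = (N - 43/8)**2 = (-43/8 + N)**2)
1/(p(95, D) + M(255)) = 1/((-43 + 8*95)**2/64 + 2*255*(139 + 255)) = 1/((-43 + 760)**2/64 + 2*255*394) = 1/((1/64)*717**2 + 200940) = 1/((1/64)*514089 + 200940) = 1/(514089/64 + 200940) = 1/(13374249/64) = 64/13374249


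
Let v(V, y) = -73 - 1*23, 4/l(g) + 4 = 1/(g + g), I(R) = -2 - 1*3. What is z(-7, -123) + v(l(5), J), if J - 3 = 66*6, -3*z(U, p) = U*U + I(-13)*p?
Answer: -952/3 ≈ -317.33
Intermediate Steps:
I(R) = -5 (I(R) = -2 - 3 = -5)
z(U, p) = -U**2/3 + 5*p/3 (z(U, p) = -(U*U - 5*p)/3 = -(U**2 - 5*p)/3 = -U**2/3 + 5*p/3)
l(g) = 4/(-4 + 1/(2*g)) (l(g) = 4/(-4 + 1/(g + g)) = 4/(-4 + 1/(2*g)))
J = 399 (J = 3 + 66*6 = 3 + 396 = 399)
v(V, y) = -96 (v(V, y) = -73 - 23 = -96)
z(-7, -123) + v(l(5), J) = (-1/3*(-7)**2 + (5/3)*(-123)) - 96 = (-1/3*49 - 205) - 96 = (-49/3 - 205) - 96 = -664/3 - 96 = -952/3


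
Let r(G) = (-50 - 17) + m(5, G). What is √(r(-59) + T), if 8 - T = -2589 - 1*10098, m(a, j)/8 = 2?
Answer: 2*√3161 ≈ 112.45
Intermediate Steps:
m(a, j) = 16 (m(a, j) = 8*2 = 16)
r(G) = -51 (r(G) = (-50 - 17) + 16 = -67 + 16 = -51)
T = 12695 (T = 8 - (-2589 - 1*10098) = 8 - (-2589 - 10098) = 8 - 1*(-12687) = 8 + 12687 = 12695)
√(r(-59) + T) = √(-51 + 12695) = √12644 = 2*√3161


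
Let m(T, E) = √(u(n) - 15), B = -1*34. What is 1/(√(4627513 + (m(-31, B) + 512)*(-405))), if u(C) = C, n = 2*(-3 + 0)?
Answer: (4420153 - 405*I*√21)^(-½) ≈ 0.00047564 + 9.99e-8*I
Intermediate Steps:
n = -6 (n = 2*(-3) = -6)
B = -34
m(T, E) = I*√21 (m(T, E) = √(-6 - 15) = √(-21) = I*√21)
1/(√(4627513 + (m(-31, B) + 512)*(-405))) = 1/(√(4627513 + (I*√21 + 512)*(-405))) = 1/(√(4627513 + (512 + I*√21)*(-405))) = 1/(√(4627513 + (-207360 - 405*I*√21))) = 1/(√(4420153 - 405*I*√21)) = (4420153 - 405*I*√21)^(-½)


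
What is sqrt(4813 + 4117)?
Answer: sqrt(8930) ≈ 94.499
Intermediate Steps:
sqrt(4813 + 4117) = sqrt(8930)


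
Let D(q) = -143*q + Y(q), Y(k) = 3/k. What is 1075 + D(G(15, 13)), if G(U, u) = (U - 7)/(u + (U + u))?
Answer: 348491/328 ≈ 1062.5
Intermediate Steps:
G(U, u) = (-7 + U)/(U + 2*u)
D(q) = -143*q + 3/q
1075 + D(G(15, 13)) = 1075 + (-143*(-7 + 15)/(15 + 2*13) + 3/(((-7 + 15)/(15 + 2*13)))) = 1075 + (-143*8/(15 + 26) + 3/((8/(15 + 26)))) = 1075 + (-143*8/41 + 3/((8/41))) = 1075 + (-143*8/41 + 3/(((1/41)*8))) = 1075 + (-143*8/41 + 3/(8/41)) = 1075 + (-1144/41 + 3*(41/8)) = 1075 + (-1144/41 + 123/8) = 1075 - 4109/328 = 348491/328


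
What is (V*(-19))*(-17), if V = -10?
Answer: -3230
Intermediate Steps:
(V*(-19))*(-17) = -10*(-19)*(-17) = 190*(-17) = -3230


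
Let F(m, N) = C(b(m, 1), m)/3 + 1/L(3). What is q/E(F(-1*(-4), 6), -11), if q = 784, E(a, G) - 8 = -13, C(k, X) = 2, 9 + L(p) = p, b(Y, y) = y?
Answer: -784/5 ≈ -156.80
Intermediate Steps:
L(p) = -9 + p
F(m, N) = ½ (F(m, N) = 2/3 + 1/(-9 + 3) = 2*(⅓) + 1/(-6) = ⅔ + 1*(-⅙) = ⅔ - ⅙ = ½)
E(a, G) = -5 (E(a, G) = 8 - 13 = -5)
q/E(F(-1*(-4), 6), -11) = 784/(-5) = 784*(-⅕) = -784/5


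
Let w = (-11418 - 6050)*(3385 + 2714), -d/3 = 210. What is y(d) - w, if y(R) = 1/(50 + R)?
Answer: 61791652559/580 ≈ 1.0654e+8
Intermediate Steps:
d = -630 (d = -3*210 = -630)
w = -106537332 (w = -17468*6099 = -106537332)
y(d) - w = 1/(50 - 630) - 1*(-106537332) = 1/(-580) + 106537332 = -1/580 + 106537332 = 61791652559/580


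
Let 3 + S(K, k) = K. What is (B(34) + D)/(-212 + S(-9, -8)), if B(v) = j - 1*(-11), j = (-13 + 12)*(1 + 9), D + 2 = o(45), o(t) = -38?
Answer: 39/224 ≈ 0.17411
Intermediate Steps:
S(K, k) = -3 + K
D = -40 (D = -2 - 38 = -40)
j = -10 (j = -1*10 = -10)
B(v) = 1 (B(v) = -10 - 1*(-11) = -10 + 11 = 1)
(B(34) + D)/(-212 + S(-9, -8)) = (1 - 40)/(-212 + (-3 - 9)) = -39/(-212 - 12) = -39/(-224) = -39*(-1/224) = 39/224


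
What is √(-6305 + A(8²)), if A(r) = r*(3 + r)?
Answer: I*√2017 ≈ 44.911*I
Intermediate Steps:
√(-6305 + A(8²)) = √(-6305 + 8²*(3 + 8²)) = √(-6305 + 64*(3 + 64)) = √(-6305 + 64*67) = √(-6305 + 4288) = √(-2017) = I*√2017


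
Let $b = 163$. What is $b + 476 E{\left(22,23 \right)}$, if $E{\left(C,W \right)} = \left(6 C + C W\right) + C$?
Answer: $314323$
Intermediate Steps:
$E{\left(C,W \right)} = 7 C + C W$
$b + 476 E{\left(22,23 \right)} = 163 + 476 \cdot 22 \left(7 + 23\right) = 163 + 476 \cdot 22 \cdot 30 = 163 + 476 \cdot 660 = 163 + 314160 = 314323$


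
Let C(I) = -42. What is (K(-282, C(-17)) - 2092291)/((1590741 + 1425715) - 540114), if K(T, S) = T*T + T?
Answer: -2013049/2476342 ≈ -0.81291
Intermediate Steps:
K(T, S) = T + T**2 (K(T, S) = T**2 + T = T + T**2)
(K(-282, C(-17)) - 2092291)/((1590741 + 1425715) - 540114) = (-282*(1 - 282) - 2092291)/((1590741 + 1425715) - 540114) = (-282*(-281) - 2092291)/(3016456 - 540114) = (79242 - 2092291)/2476342 = -2013049*1/2476342 = -2013049/2476342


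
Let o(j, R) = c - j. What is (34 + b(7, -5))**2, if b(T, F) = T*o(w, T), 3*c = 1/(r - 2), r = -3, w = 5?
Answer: 484/225 ≈ 2.1511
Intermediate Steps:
c = -1/15 (c = 1/(3*(-3 - 2)) = (1/3)/(-5) = (1/3)*(-1/5) = -1/15 ≈ -0.066667)
o(j, R) = -1/15 - j
b(T, F) = -76*T/15 (b(T, F) = T*(-1/15 - 1*5) = T*(-1/15 - 5) = T*(-76/15) = -76*T/15)
(34 + b(7, -5))**2 = (34 - 76/15*7)**2 = (34 - 532/15)**2 = (-22/15)**2 = 484/225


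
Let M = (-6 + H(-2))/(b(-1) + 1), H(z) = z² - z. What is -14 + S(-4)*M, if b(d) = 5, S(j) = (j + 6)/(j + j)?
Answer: -14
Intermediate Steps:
S(j) = (6 + j)/(2*j) (S(j) = (6 + j)/((2*j)) = (6 + j)*(1/(2*j)) = (6 + j)/(2*j))
M = 0 (M = (-6 - 2*(-1 - 2))/(5 + 1) = (-6 - 2*(-3))/6 = (-6 + 6)*(⅙) = 0*(⅙) = 0)
-14 + S(-4)*M = -14 + ((½)*(6 - 4)/(-4))*0 = -14 + ((½)*(-¼)*2)*0 = -14 - ¼*0 = -14 + 0 = -14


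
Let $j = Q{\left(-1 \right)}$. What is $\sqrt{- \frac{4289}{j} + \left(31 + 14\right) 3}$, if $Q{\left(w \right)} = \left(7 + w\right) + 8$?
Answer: $\frac{i \sqrt{33586}}{14} \approx 13.09 i$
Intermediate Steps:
$Q{\left(w \right)} = 15 + w$
$j = 14$ ($j = 15 - 1 = 14$)
$\sqrt{- \frac{4289}{j} + \left(31 + 14\right) 3} = \sqrt{- \frac{4289}{14} + \left(31 + 14\right) 3} = \sqrt{\left(-4289\right) \frac{1}{14} + 45 \cdot 3} = \sqrt{- \frac{4289}{14} + 135} = \sqrt{- \frac{2399}{14}} = \frac{i \sqrt{33586}}{14}$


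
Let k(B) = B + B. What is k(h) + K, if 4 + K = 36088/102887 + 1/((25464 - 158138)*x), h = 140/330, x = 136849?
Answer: -172654542657083015/61645573205715246 ≈ -2.8008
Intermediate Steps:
h = 14/33 (h = 140*(1/330) = 14/33 ≈ 0.42424)
k(B) = 2*B
K = -6816965984796847/1868047672900462 (K = -4 + (36088/102887 + 1/((25464 - 158138)*136849)) = -4 + (36088*(1/102887) + (1/136849)/(-132674)) = -4 + (36088/102887 - 1/132674*1/136849) = -4 + (36088/102887 - 1/18156304226) = -4 + 655224706805001/1868047672900462 = -6816965984796847/1868047672900462 ≈ -3.6492)
k(h) + K = 2*(14/33) - 6816965984796847/1868047672900462 = 28/33 - 6816965984796847/1868047672900462 = -172654542657083015/61645573205715246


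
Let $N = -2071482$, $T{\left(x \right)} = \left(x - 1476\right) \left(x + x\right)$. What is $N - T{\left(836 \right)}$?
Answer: $-1001402$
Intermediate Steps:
$T{\left(x \right)} = 2 x \left(-1476 + x\right)$ ($T{\left(x \right)} = \left(-1476 + x\right) 2 x = 2 x \left(-1476 + x\right)$)
$N - T{\left(836 \right)} = -2071482 - 2 \cdot 836 \left(-1476 + 836\right) = -2071482 - 2 \cdot 836 \left(-640\right) = -2071482 - -1070080 = -2071482 + 1070080 = -1001402$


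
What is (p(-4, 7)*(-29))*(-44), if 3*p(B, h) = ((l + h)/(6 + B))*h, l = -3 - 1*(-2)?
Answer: 8932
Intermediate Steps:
l = -1 (l = -3 + 2 = -1)
p(B, h) = h*(-1 + h)/(3*(6 + B)) (p(B, h) = (((-1 + h)/(6 + B))*h)/3 = (h*(-1 + h)/(6 + B))/3 = h*(-1 + h)/(3*(6 + B)))
(p(-4, 7)*(-29))*(-44) = (((⅓)*7*(-1 + 7)/(6 - 4))*(-29))*(-44) = (((⅓)*7*6/2)*(-29))*(-44) = (((⅓)*7*(½)*6)*(-29))*(-44) = (7*(-29))*(-44) = -203*(-44) = 8932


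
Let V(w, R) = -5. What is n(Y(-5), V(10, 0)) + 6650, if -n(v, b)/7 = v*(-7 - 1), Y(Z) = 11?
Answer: 7266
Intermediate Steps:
n(v, b) = 56*v (n(v, b) = -7*v*(-7 - 1) = -7*v*(-8) = -(-56)*v = 56*v)
n(Y(-5), V(10, 0)) + 6650 = 56*11 + 6650 = 616 + 6650 = 7266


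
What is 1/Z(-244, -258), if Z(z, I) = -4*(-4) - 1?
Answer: 1/15 ≈ 0.066667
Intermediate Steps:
Z(z, I) = 15 (Z(z, I) = 16 - 1 = 15)
1/Z(-244, -258) = 1/15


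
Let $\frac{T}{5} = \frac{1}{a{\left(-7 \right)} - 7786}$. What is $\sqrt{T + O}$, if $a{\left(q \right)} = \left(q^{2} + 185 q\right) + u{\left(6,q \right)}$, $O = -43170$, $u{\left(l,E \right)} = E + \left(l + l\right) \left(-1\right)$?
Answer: $\frac{5 i \sqrt{141460495617}}{9051} \approx 207.77 i$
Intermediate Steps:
$u{\left(l,E \right)} = E - 2 l$ ($u{\left(l,E \right)} = E + 2 l \left(-1\right) = E - 2 l$)
$a{\left(q \right)} = -12 + q^{2} + 186 q$ ($a{\left(q \right)} = \left(q^{2} + 185 q\right) + \left(q - 12\right) = \left(q^{2} + 185 q\right) + \left(-12 + q\right) = -12 + q^{2} + 186 q$)
$T = - \frac{5}{9051}$ ($T = \frac{5}{\left(-12 + \left(-7\right)^{2} + 186 \left(-7\right)\right) - 7786} = \frac{5}{\left(-12 + 49 - 1302\right) - 7786} = \frac{5}{-1265 - 7786} = \frac{5}{-9051} = 5 \left(- \frac{1}{9051}\right) = - \frac{5}{9051} \approx -0.00055243$)
$\sqrt{T + O} = \sqrt{- \frac{5}{9051} - 43170} = \sqrt{- \frac{390731675}{9051}} = \frac{5 i \sqrt{141460495617}}{9051}$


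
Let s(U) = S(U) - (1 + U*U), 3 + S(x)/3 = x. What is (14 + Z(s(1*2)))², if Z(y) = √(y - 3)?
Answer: (14 + I*√11)² ≈ 185.0 + 92.865*I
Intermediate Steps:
S(x) = -9 + 3*x
s(U) = -10 - U² + 3*U (s(U) = (-9 + 3*U) - (1 + U*U) = (-9 + 3*U) - (1 + U²) = (-9 + 3*U) + (-1 - U²) = -10 - U² + 3*U)
Z(y) = √(-3 + y)
(14 + Z(s(1*2)))² = (14 + √(-3 + (-10 - (1*2)² + 3*(1*2))))² = (14 + √(-3 + (-10 - 1*2² + 3*2)))² = (14 + √(-3 + (-10 - 1*4 + 6)))² = (14 + √(-3 + (-10 - 4 + 6)))² = (14 + √(-3 - 8))² = (14 + √(-11))² = (14 + I*√11)²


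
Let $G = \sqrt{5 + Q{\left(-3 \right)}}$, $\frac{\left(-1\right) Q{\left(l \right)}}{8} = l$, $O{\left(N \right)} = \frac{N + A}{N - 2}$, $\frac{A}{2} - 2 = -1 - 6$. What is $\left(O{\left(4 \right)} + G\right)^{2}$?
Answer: $\left(-3 + \sqrt{29}\right)^{2} \approx 5.689$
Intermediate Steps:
$A = -10$ ($A = 4 + 2 \left(-1 - 6\right) = 4 + 2 \left(-7\right) = 4 - 14 = -10$)
$O{\left(N \right)} = \frac{-10 + N}{-2 + N}$ ($O{\left(N \right)} = \frac{N - 10}{N - 2} = \frac{-10 + N}{-2 + N}$)
$Q{\left(l \right)} = - 8 l$
$G = \sqrt{29}$ ($G = \sqrt{5 - -24} = \sqrt{5 + 24} = \sqrt{29} \approx 5.3852$)
$\left(O{\left(4 \right)} + G\right)^{2} = \left(\frac{-10 + 4}{-2 + 4} + \sqrt{29}\right)^{2} = \left(\frac{1}{2} \left(-6\right) + \sqrt{29}\right)^{2} = \left(-3 + \sqrt{29}\right)^{2}$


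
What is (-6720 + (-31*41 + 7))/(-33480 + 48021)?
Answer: -7984/14541 ≈ -0.54907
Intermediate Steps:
(-6720 + (-31*41 + 7))/(-33480 + 48021) = (-6720 + (-1271 + 7))/14541 = (-6720 - 1264)*(1/14541) = -7984*1/14541 = -7984/14541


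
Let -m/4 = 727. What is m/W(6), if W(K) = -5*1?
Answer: 2908/5 ≈ 581.60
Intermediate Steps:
m = -2908 (m = -4*727 = -2908)
W(K) = -5
m/W(6) = -2908/(-5) = -2908*(-⅕) = 2908/5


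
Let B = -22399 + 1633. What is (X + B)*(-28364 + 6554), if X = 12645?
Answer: 177119010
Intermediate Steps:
B = -20766
(X + B)*(-28364 + 6554) = (12645 - 20766)*(-28364 + 6554) = -8121*(-21810) = 177119010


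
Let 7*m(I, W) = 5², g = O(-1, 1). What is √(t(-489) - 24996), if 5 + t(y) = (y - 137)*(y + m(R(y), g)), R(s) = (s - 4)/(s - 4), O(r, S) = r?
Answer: √13664987/7 ≈ 528.09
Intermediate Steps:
g = -1
R(s) = 1 (R(s) = (-4 + s)/(-4 + s) = 1)
m(I, W) = 25/7 (m(I, W) = (⅐)*5² = (⅐)*25 = 25/7)
t(y) = -5 + (-137 + y)*(25/7 + y) (t(y) = -5 + (y - 137)*(y + 25/7) = -5 + (-137 + y)*(25/7 + y))
√(t(-489) - 24996) = √((-3460/7 + (-489)² - 934/7*(-489)) - 24996) = √((-3460/7 + 239121 + 456726/7) - 24996) = √(2127113/7 - 24996) = √(1952141/7) = √13664987/7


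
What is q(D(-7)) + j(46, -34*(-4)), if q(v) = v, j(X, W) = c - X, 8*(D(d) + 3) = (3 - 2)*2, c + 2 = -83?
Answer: -535/4 ≈ -133.75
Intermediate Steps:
c = -85 (c = -2 - 83 = -85)
D(d) = -11/4 (D(d) = -3 + ((3 - 2)*2)/8 = -3 + (1*2)/8 = -3 + (1/8)*2 = -3 + 1/4 = -11/4)
j(X, W) = -85 - X
q(D(-7)) + j(46, -34*(-4)) = -11/4 + (-85 - 1*46) = -11/4 + (-85 - 46) = -11/4 - 131 = -535/4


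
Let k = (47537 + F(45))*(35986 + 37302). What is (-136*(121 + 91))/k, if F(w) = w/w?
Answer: -1802/217747809 ≈ -8.2756e-6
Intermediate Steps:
F(w) = 1
k = 3483964944 (k = (47537 + 1)*(35986 + 37302) = 47538*73288 = 3483964944)
(-136*(121 + 91))/k = -136*(121 + 91)/3483964944 = -136*212*(1/3483964944) = -28832*1/3483964944 = -1802/217747809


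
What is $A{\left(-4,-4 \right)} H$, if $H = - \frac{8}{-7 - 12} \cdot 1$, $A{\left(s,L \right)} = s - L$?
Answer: $0$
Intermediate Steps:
$H = \frac{8}{19}$ ($H = - \frac{8}{-19} \cdot 1 = \left(-8\right) \left(- \frac{1}{19}\right) 1 = \frac{8}{19} \cdot 1 = \frac{8}{19} \approx 0.42105$)
$A{\left(-4,-4 \right)} H = \left(-4 - -4\right) \frac{8}{19} = \left(-4 + 4\right) \frac{8}{19} = 0 \cdot \frac{8}{19} = 0$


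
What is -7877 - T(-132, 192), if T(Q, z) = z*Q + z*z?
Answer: -19397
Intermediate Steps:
T(Q, z) = z**2 + Q*z (T(Q, z) = Q*z + z**2 = z**2 + Q*z)
-7877 - T(-132, 192) = -7877 - 192*(-132 + 192) = -7877 - 192*60 = -7877 - 1*11520 = -7877 - 11520 = -19397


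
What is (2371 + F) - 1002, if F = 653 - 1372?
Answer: 650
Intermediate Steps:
F = -719
(2371 + F) - 1002 = (2371 - 719) - 1002 = 1652 - 1002 = 650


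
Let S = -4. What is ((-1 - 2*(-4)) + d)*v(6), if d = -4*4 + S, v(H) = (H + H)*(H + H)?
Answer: -1872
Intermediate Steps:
v(H) = 4*H² (v(H) = (2*H)*(2*H) = 4*H²)
d = -20 (d = -4*4 - 4 = -16 - 4 = -20)
((-1 - 2*(-4)) + d)*v(6) = ((-1 - 2*(-4)) - 20)*(4*6²) = ((-1 + 8) - 20)*(4*36) = (7 - 20)*144 = -13*144 = -1872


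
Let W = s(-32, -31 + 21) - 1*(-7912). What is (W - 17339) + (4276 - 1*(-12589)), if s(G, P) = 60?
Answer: 7498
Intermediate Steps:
W = 7972 (W = 60 - 1*(-7912) = 60 + 7912 = 7972)
(W - 17339) + (4276 - 1*(-12589)) = (7972 - 17339) + (4276 - 1*(-12589)) = -9367 + (4276 + 12589) = -9367 + 16865 = 7498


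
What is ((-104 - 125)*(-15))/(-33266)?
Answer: -3435/33266 ≈ -0.10326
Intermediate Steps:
((-104 - 125)*(-15))/(-33266) = -229*(-15)*(-1/33266) = 3435*(-1/33266) = -3435/33266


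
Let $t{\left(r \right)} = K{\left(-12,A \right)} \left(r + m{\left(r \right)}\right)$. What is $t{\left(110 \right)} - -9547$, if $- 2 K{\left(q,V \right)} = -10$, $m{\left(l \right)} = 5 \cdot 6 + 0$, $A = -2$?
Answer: $10247$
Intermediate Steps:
$m{\left(l \right)} = 30$ ($m{\left(l \right)} = 30 + 0 = 30$)
$K{\left(q,V \right)} = 5$ ($K{\left(q,V \right)} = \left(- \frac{1}{2}\right) \left(-10\right) = 5$)
$t{\left(r \right)} = 150 + 5 r$ ($t{\left(r \right)} = 5 \left(r + 30\right) = 5 \left(30 + r\right) = 150 + 5 r$)
$t{\left(110 \right)} - -9547 = \left(150 + 5 \cdot 110\right) - -9547 = \left(150 + 550\right) + 9547 = 700 + 9547 = 10247$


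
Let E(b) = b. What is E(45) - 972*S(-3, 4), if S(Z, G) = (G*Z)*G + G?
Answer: 42813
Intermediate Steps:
S(Z, G) = G + Z*G² (S(Z, G) = Z*G² + G = G + Z*G²)
E(45) - 972*S(-3, 4) = 45 - 3888*(1 + 4*(-3)) = 45 - 3888*(1 - 12) = 45 - 3888*(-11) = 45 - 972*(-44) = 45 + 42768 = 42813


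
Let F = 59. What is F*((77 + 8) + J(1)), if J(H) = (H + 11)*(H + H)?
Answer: 6431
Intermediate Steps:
J(H) = 2*H*(11 + H) (J(H) = (11 + H)*(2*H) = 2*H*(11 + H))
F*((77 + 8) + J(1)) = 59*((77 + 8) + 2*1*(11 + 1)) = 59*(85 + 2*1*12) = 59*(85 + 24) = 59*109 = 6431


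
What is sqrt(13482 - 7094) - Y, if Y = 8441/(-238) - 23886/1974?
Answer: 532081/11186 + 2*sqrt(1597) ≈ 127.49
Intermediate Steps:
Y = -532081/11186 (Y = 8441*(-1/238) - 23886*1/1974 = -8441/238 - 3981/329 = -532081/11186 ≈ -47.567)
sqrt(13482 - 7094) - Y = sqrt(13482 - 7094) - 1*(-532081/11186) = sqrt(6388) + 532081/11186 = 2*sqrt(1597) + 532081/11186 = 532081/11186 + 2*sqrt(1597)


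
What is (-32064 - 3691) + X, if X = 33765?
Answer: -1990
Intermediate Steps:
(-32064 - 3691) + X = (-32064 - 3691) + 33765 = -35755 + 33765 = -1990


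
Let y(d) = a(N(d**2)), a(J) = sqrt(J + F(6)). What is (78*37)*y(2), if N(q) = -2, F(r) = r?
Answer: 5772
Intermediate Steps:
a(J) = sqrt(6 + J) (a(J) = sqrt(J + 6) = sqrt(6 + J))
y(d) = 2 (y(d) = sqrt(6 - 2) = sqrt(4) = 2)
(78*37)*y(2) = (78*37)*2 = 2886*2 = 5772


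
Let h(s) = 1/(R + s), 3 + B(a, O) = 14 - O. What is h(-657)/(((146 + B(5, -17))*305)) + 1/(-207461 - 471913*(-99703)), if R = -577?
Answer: -11278356257/739316068319631060 ≈ -1.5255e-8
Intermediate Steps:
B(a, O) = 11 - O (B(a, O) = -3 + (14 - O) = 11 - O)
h(s) = 1/(-577 + s)
h(-657)/(((146 + B(5, -17))*305)) + 1/(-207461 - 471913*(-99703)) = 1/((-577 - 657)*(((146 + (11 - 1*(-17)))*305))) + 1/(-207461 - 471913*(-99703)) = 1/((-1234)*(((146 + (11 + 17))*305))) - 1/99703/(-679374) = -1/(305*(146 + 28))/1234 - 1/679374*(-1/99703) = -1/(1234*(174*305)) + 1/67735625922 = -1/1234/53070 + 1/67735625922 = -1/1234*1/53070 + 1/67735625922 = -1/65488380 + 1/67735625922 = -11278356257/739316068319631060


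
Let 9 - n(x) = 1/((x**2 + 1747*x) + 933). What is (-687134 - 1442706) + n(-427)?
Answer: -1198470812516/562707 ≈ -2.1298e+6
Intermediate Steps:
n(x) = 9 - 1/(933 + x**2 + 1747*x) (n(x) = 9 - 1/((x**2 + 1747*x) + 933) = 9 - 1/(933 + x**2 + 1747*x))
(-687134 - 1442706) + n(-427) = (-687134 - 1442706) + (8396 + 9*(-427)**2 + 15723*(-427))/(933 + (-427)**2 + 1747*(-427)) = -2129840 + (8396 + 9*182329 - 6713721)/(933 + 182329 - 745969) = -2129840 + (8396 + 1640961 - 6713721)/(-562707) = -2129840 - 1/562707*(-5064364) = -2129840 + 5064364/562707 = -1198470812516/562707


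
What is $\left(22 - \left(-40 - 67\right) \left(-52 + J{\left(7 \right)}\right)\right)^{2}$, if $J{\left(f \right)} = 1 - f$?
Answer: $38241856$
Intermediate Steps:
$\left(22 - \left(-40 - 67\right) \left(-52 + J{\left(7 \right)}\right)\right)^{2} = \left(22 - \left(-40 - 67\right) \left(-52 + \left(1 - 7\right)\right)\right)^{2} = \left(22 - - 107 \left(-52 + \left(1 - 7\right)\right)\right)^{2} = \left(22 - - 107 \left(-52 - 6\right)\right)^{2} = \left(22 - \left(-107\right) \left(-58\right)\right)^{2} = \left(22 - 6206\right)^{2} = \left(-6184\right)^{2} = 38241856$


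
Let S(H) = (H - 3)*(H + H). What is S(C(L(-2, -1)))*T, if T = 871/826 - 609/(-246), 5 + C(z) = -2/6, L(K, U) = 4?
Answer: 15940000/50799 ≈ 313.79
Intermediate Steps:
C(z) = -16/3 (C(z) = -5 - 2/6 = -5 - 2*⅙ = -5 - ⅓ = -16/3)
S(H) = 2*H*(-3 + H) (S(H) = (-3 + H)*(2*H) = 2*H*(-3 + H))
T = 59775/16933 (T = 871*(1/826) - 609*(-1/246) = 871/826 + 203/82 = 59775/16933 ≈ 3.5301)
S(C(L(-2, -1)))*T = (2*(-16/3)*(-3 - 16/3))*(59775/16933) = (2*(-16/3)*(-25/3))*(59775/16933) = (800/9)*(59775/16933) = 15940000/50799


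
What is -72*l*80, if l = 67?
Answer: -385920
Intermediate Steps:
-72*l*80 = -72*67*80 = -4824*80 = -385920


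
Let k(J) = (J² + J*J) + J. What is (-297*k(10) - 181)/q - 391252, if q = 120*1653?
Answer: -77608809271/198360 ≈ -3.9125e+5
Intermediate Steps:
q = 198360
k(J) = J + 2*J² (k(J) = (J² + J²) + J = 2*J² + J = J + 2*J²)
(-297*k(10) - 181)/q - 391252 = (-2970*(1 + 2*10) - 181)/198360 - 391252 = (-2970*(1 + 20) - 181)*(1/198360) - 391252 = (-2970*21 - 181)*(1/198360) - 391252 = (-297*210 - 181)*(1/198360) - 391252 = (-62370 - 181)*(1/198360) - 391252 = -62551*1/198360 - 391252 = -62551/198360 - 391252 = -77608809271/198360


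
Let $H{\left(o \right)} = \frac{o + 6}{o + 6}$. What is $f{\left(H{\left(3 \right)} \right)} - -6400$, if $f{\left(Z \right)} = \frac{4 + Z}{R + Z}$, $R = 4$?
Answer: $6401$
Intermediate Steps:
$H{\left(o \right)} = 1$ ($H{\left(o \right)} = \frac{6 + o}{6 + o} = 1$)
$f{\left(Z \right)} = 1$ ($f{\left(Z \right)} = \frac{4 + Z}{4 + Z} = 1$)
$f{\left(H{\left(3 \right)} \right)} - -6400 = 1 - -6400 = 1 + 6400 = 6401$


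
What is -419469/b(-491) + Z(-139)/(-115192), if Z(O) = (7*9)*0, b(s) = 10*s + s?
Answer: 419469/5401 ≈ 77.665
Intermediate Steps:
b(s) = 11*s
Z(O) = 0 (Z(O) = 63*0 = 0)
-419469/b(-491) + Z(-139)/(-115192) = -419469/(11*(-491)) + 0/(-115192) = -419469/(-5401) + 0*(-1/115192) = -419469*(-1/5401) + 0 = 419469/5401 + 0 = 419469/5401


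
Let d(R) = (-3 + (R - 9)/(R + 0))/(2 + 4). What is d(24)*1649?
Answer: -31331/48 ≈ -652.73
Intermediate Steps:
d(R) = -½ + (-9 + R)/(6*R) (d(R) = (-3 + (-9 + R)/R)/6 = (-3 + (-9 + R)/R)*(⅙) = -½ + (-9 + R)/(6*R))
d(24)*1649 = ((⅙)*(-9 - 2*24)/24)*1649 = ((⅙)*(1/24)*(-9 - 48))*1649 = ((⅙)*(1/24)*(-57))*1649 = -19/48*1649 = -31331/48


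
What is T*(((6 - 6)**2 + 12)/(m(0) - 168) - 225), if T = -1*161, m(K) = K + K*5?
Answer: 72473/2 ≈ 36237.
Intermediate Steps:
m(K) = 6*K (m(K) = K + 5*K = 6*K)
T = -161
T*(((6 - 6)**2 + 12)/(m(0) - 168) - 225) = -161*(((6 - 6)**2 + 12)/(6*0 - 168) - 225) = -161*((0**2 + 12)/(0 - 168) - 225) = -161*((0 + 12)/(-168) - 225) = -161*(12*(-1/168) - 225) = -161*(-1/14 - 225) = -161*(-3151/14) = 72473/2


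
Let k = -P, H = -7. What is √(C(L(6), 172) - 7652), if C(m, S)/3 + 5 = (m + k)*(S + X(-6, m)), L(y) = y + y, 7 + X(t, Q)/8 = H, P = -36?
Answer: √973 ≈ 31.193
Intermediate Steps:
X(t, Q) = -112 (X(t, Q) = -56 + 8*(-7) = -56 - 56 = -112)
L(y) = 2*y
k = 36 (k = -1*(-36) = 36)
C(m, S) = -15 + 3*(-112 + S)*(36 + m) (C(m, S) = -15 + 3*((m + 36)*(S - 112)) = -15 + 3*((36 + m)*(-112 + S)) = -15 + 3*((-112 + S)*(36 + m)) = -15 + 3*(-112 + S)*(36 + m))
√(C(L(6), 172) - 7652) = √((-12111 - 672*6 + 108*172 + 3*172*(2*6)) - 7652) = √((-12111 - 336*12 + 18576 + 3*172*12) - 7652) = √((-12111 - 4032 + 18576 + 6192) - 7652) = √(8625 - 7652) = √973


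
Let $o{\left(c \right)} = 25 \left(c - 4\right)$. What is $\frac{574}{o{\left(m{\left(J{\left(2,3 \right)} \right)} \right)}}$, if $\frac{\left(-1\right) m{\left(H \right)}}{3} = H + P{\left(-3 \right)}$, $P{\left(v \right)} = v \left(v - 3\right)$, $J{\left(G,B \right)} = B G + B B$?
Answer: $- \frac{574}{2575} \approx -0.22291$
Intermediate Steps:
$J{\left(G,B \right)} = B^{2} + B G$ ($J{\left(G,B \right)} = B G + B^{2} = B^{2} + B G$)
$P{\left(v \right)} = v \left(-3 + v\right)$
$m{\left(H \right)} = -54 - 3 H$ ($m{\left(H \right)} = - 3 \left(H - 3 \left(-3 - 3\right)\right) = - 3 \left(H - -18\right) = - 3 \left(H + 18\right) = - 3 \left(18 + H\right) = -54 - 3 H$)
$o{\left(c \right)} = -100 + 25 c$ ($o{\left(c \right)} = 25 \left(-4 + c\right) = -100 + 25 c$)
$\frac{574}{o{\left(m{\left(J{\left(2,3 \right)} \right)} \right)}} = \frac{574}{-100 + 25 \left(-54 - 3 \cdot 3 \left(3 + 2\right)\right)} = \frac{574}{-100 + 25 \left(-54 - 3 \cdot 3 \cdot 5\right)} = \frac{574}{-100 + 25 \left(-54 - 45\right)} = \frac{574}{-100 + 25 \left(-99\right)} = \frac{574}{-100 - 2475} = \frac{574}{-2575} = 574 \left(- \frac{1}{2575}\right) = - \frac{574}{2575}$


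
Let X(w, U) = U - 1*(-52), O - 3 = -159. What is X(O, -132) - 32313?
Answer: -32393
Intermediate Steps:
O = -156 (O = 3 - 159 = -156)
X(w, U) = 52 + U (X(w, U) = U + 52 = 52 + U)
X(O, -132) - 32313 = (52 - 132) - 32313 = -80 - 32313 = -32393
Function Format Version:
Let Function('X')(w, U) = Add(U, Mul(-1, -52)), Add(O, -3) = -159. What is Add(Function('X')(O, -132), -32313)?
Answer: -32393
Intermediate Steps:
O = -156 (O = Add(3, -159) = -156)
Function('X')(w, U) = Add(52, U) (Function('X')(w, U) = Add(U, 52) = Add(52, U))
Add(Function('X')(O, -132), -32313) = Add(Add(52, -132), -32313) = Add(-80, -32313) = -32393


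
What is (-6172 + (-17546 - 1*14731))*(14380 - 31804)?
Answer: 669935376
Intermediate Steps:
(-6172 + (-17546 - 1*14731))*(14380 - 31804) = (-6172 + (-17546 - 14731))*(-17424) = (-6172 - 32277)*(-17424) = -38449*(-17424) = 669935376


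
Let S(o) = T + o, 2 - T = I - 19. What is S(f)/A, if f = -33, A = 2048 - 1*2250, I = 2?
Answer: 7/101 ≈ 0.069307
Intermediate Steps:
A = -202 (A = 2048 - 2250 = -202)
T = 19 (T = 2 - (2 - 19) = 2 - 1*(-17) = 2 + 17 = 19)
S(o) = 19 + o
S(f)/A = (19 - 33)/(-202) = -14*(-1/202) = 7/101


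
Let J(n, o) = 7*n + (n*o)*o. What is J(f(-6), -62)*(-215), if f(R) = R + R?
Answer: 9935580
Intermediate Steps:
f(R) = 2*R
J(n, o) = 7*n + n*o²
J(f(-6), -62)*(-215) = ((2*(-6))*(7 + (-62)²))*(-215) = -12*(7 + 3844)*(-215) = -12*3851*(-215) = -46212*(-215) = 9935580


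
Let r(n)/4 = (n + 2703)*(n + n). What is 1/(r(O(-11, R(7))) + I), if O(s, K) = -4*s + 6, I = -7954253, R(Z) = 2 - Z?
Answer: -1/6853053 ≈ -1.4592e-7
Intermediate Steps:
O(s, K) = 6 - 4*s
r(n) = 8*n*(2703 + n) (r(n) = 4*((n + 2703)*(n + n)) = 4*((2703 + n)*(2*n)) = 4*(2*n*(2703 + n)) = 8*n*(2703 + n))
1/(r(O(-11, R(7))) + I) = 1/(8*(6 - 4*(-11))*(2703 + (6 - 4*(-11))) - 7954253) = 1/(8*(6 + 44)*(2703 + (6 + 44)) - 7954253) = 1/(8*50*(2703 + 50) - 7954253) = 1/(8*50*2753 - 7954253) = 1/(1101200 - 7954253) = 1/(-6853053) = -1/6853053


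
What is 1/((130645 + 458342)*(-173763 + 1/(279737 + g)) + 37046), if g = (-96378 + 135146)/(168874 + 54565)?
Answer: -6944910479/710770689176288517288 ≈ -9.7710e-12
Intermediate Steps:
g = 38768/223439 ≈ 0.17351
1/((130645 + 458342)*(-173763 + 1/(279737 + g)) + 37046) = 1/((130645 + 458342)*(-173763 + 1/(279737 + 38768/223439)) + 37046) = 1/(588987*(-173763 + 1/(62504194311/223439)) + 37046) = 1/(588987*(-173763 + 223439/62504194311) + 37046) = 1/(588987*(-10860916315838854/62504194311) + 37046) = 1/(-710770946457442122322/6944910479 + 37046) = 1/(-710770689176288517288/6944910479) = -6944910479/710770689176288517288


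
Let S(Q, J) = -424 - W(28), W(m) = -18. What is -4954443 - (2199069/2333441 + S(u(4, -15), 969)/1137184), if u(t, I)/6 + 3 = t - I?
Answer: -6573436746263127221/1326775885072 ≈ -4.9544e+6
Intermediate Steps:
u(t, I) = -18 - 6*I + 6*t (u(t, I) = -18 + 6*(t - I) = -18 + (-6*I + 6*t) = -18 - 6*I + 6*t)
S(Q, J) = -406 (S(Q, J) = -424 - 1*(-18) = -424 + 18 = -406)
-4954443 - (2199069/2333441 + S(u(4, -15), 969)/1137184) = -4954443 - (2199069/2333441 - 406/1137184) = -4954443 - (2199069*(1/2333441) - 406*1/1137184) = -4954443 - (2199069/2333441 - 203/568592) = -4954443 - 1*1249899352325/1326775885072 = -4954443 - 1249899352325/1326775885072 = -6573436746263127221/1326775885072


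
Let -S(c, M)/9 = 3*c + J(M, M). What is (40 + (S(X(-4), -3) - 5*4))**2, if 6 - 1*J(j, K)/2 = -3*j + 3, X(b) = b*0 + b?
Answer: 55696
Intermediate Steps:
X(b) = b (X(b) = 0 + b = b)
J(j, K) = 6 + 6*j (J(j, K) = 12 - 2*(-3*j + 3) = 12 - 2*(3 - 3*j) = 12 + (-6 + 6*j) = 6 + 6*j)
S(c, M) = -54 - 54*M - 27*c (S(c, M) = -9*(3*c + (6 + 6*M)) = -9*(6 + 3*c + 6*M) = -54 - 54*M - 27*c)
(40 + (S(X(-4), -3) - 5*4))**2 = (40 + ((-54 - 54*(-3) - 27*(-4)) - 5*4))**2 = (40 + ((-54 + 162 + 108) - 20))**2 = (40 + (216 - 20))**2 = (40 + 196)**2 = 236**2 = 55696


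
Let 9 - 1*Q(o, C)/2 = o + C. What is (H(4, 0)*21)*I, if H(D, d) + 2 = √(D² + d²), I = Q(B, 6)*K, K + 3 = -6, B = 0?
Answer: -2268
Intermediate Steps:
K = -9 (K = -3 - 6 = -9)
Q(o, C) = 18 - 2*C - 2*o (Q(o, C) = 18 - 2*(o + C) = 18 - 2*(C + o) = 18 + (-2*C - 2*o) = 18 - 2*C - 2*o)
I = -54 (I = (18 - 2*6 - 2*0)*(-9) = (18 - 12 + 0)*(-9) = 6*(-9) = -54)
H(D, d) = -2 + √(D² + d²)
(H(4, 0)*21)*I = ((-2 + √(4² + 0²))*21)*(-54) = ((-2 + √(16 + 0))*21)*(-54) = ((-2 + √16)*21)*(-54) = ((-2 + 4)*21)*(-54) = (2*21)*(-54) = 42*(-54) = -2268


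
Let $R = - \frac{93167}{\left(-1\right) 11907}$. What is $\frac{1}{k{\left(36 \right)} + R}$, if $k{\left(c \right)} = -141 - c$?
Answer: $- \frac{11907}{2014372} \approx -0.005911$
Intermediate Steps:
$R = \frac{93167}{11907}$ ($R = - \frac{93167}{-11907} = \left(-93167\right) \left(- \frac{1}{11907}\right) = \frac{93167}{11907} \approx 7.8246$)
$\frac{1}{k{\left(36 \right)} + R} = \frac{1}{\left(-141 - 36\right) + \frac{93167}{11907}} = \frac{1}{-177 + \frac{93167}{11907}} = \frac{1}{- \frac{2014372}{11907}} = - \frac{11907}{2014372}$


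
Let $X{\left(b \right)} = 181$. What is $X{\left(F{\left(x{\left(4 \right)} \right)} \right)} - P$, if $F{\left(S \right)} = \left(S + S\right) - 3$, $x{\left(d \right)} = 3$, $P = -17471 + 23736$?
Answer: $-6084$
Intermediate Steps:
$P = 6265$
$F{\left(S \right)} = -3 + 2 S$ ($F{\left(S \right)} = 2 S - 3 = -3 + 2 S$)
$X{\left(F{\left(x{\left(4 \right)} \right)} \right)} - P = 181 - 6265 = -6084$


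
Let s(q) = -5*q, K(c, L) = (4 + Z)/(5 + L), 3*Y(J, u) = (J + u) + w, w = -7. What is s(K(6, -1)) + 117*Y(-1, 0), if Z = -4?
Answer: -312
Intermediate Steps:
Y(J, u) = -7/3 + J/3 + u/3 (Y(J, u) = ((J + u) - 7)/3 = (-7 + J + u)/3 = -7/3 + J/3 + u/3)
K(c, L) = 0 (K(c, L) = (4 - 4)/(5 + L) = 0/(5 + L) = 0)
s(K(6, -1)) + 117*Y(-1, 0) = -5*0 + 117*(-7/3 + (⅓)*(-1) + (⅓)*0) = 0 + 117*(-7/3 - ⅓ + 0) = 0 + 117*(-8/3) = 0 - 312 = -312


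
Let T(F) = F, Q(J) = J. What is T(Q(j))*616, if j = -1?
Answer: -616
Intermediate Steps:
T(Q(j))*616 = -1*616 = -616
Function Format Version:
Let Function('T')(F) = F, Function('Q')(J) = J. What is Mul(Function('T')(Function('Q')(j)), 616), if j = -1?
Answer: -616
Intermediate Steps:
Mul(Function('T')(Function('Q')(j)), 616) = Mul(-1, 616) = -616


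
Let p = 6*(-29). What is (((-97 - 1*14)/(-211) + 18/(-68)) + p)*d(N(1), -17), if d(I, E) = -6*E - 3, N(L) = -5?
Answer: -123393699/7174 ≈ -17200.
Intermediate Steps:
d(I, E) = -3 - 6*E
p = -174
(((-97 - 1*14)/(-211) + 18/(-68)) + p)*d(N(1), -17) = (((-97 - 1*14)/(-211) + 18/(-68)) - 174)*(-3 - 6*(-17)) = (((-97 - 14)*(-1/211) + 18*(-1/68)) - 174)*(-3 + 102) = ((-111*(-1/211) - 9/34) - 174)*99 = ((111/211 - 9/34) - 174)*99 = (1875/7174 - 174)*99 = -1246401/7174*99 = -123393699/7174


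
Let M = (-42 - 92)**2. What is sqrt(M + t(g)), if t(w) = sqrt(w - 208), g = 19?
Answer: sqrt(17956 + 3*I*sqrt(21)) ≈ 134.0 + 0.0513*I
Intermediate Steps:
M = 17956 (M = (-134)**2 = 17956)
t(w) = sqrt(-208 + w)
sqrt(M + t(g)) = sqrt(17956 + sqrt(-208 + 19)) = sqrt(17956 + sqrt(-189)) = sqrt(17956 + 3*I*sqrt(21))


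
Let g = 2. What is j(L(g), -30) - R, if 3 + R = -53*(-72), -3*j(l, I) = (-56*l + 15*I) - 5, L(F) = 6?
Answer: -10648/3 ≈ -3549.3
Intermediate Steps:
j(l, I) = 5/3 - 5*I + 56*l/3 (j(l, I) = -((-56*l + 15*I) - 5)/3 = -(-5 - 56*l + 15*I)/3 = 5/3 - 5*I + 56*l/3)
R = 3813 (R = -3 - 53*(-72) = -3 + 3816 = 3813)
j(L(g), -30) - R = (5/3 - 5*(-30) + (56/3)*6) - 1*3813 = (5/3 + 150 + 112) - 3813 = 791/3 - 3813 = -10648/3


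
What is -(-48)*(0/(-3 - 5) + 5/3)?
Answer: 80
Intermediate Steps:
-(-48)*(0/(-3 - 5) + 5/3) = -(-48)*(0/(-8) + 5*(⅓)) = -(-48)*(0*(-⅛) + 5/3) = -(-48)*(0 + 5/3) = -(-48)*5/3 = -12*(-20/3) = 80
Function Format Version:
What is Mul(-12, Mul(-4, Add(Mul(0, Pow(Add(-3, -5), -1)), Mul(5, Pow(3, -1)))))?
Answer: 80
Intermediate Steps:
Mul(-12, Mul(-4, Add(Mul(0, Pow(Add(-3, -5), -1)), Mul(5, Pow(3, -1))))) = Mul(-12, Mul(-4, Add(Mul(0, Pow(-8, -1)), Mul(5, Rational(1, 3))))) = Mul(-12, Mul(-4, Add(Mul(0, Rational(-1, 8)), Rational(5, 3)))) = Mul(-12, Mul(-4, Add(0, Rational(5, 3)))) = Mul(-12, Mul(-4, Rational(5, 3))) = Mul(-12, Rational(-20, 3)) = 80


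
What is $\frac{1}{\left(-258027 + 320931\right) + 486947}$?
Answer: $\frac{1}{549851} \approx 1.8187 \cdot 10^{-6}$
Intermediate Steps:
$\frac{1}{\left(-258027 + 320931\right) + 486947} = \frac{1}{62904 + 486947} = \frac{1}{549851}$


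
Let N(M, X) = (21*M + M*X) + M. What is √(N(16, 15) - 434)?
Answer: √158 ≈ 12.570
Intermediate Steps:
N(M, X) = 22*M + M*X
√(N(16, 15) - 434) = √(16*(22 + 15) - 434) = √(16*37 - 434) = √(592 - 434) = √158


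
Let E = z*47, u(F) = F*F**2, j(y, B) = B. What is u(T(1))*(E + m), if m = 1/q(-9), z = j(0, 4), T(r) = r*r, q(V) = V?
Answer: 1691/9 ≈ 187.89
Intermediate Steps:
T(r) = r**2
u(F) = F**3
z = 4
m = -1/9 (m = 1/(-9) = -1/9 ≈ -0.11111)
E = 188 (E = 4*47 = 188)
u(T(1))*(E + m) = (1**2)**3*(188 - 1/9) = 1**3*(1691/9) = 1*(1691/9) = 1691/9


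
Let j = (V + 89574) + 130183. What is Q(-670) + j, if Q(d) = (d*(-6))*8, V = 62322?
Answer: 314239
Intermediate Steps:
Q(d) = -48*d (Q(d) = -6*d*8 = -48*d)
j = 282079 (j = (62322 + 89574) + 130183 = 151896 + 130183 = 282079)
Q(-670) + j = -48*(-670) + 282079 = 32160 + 282079 = 314239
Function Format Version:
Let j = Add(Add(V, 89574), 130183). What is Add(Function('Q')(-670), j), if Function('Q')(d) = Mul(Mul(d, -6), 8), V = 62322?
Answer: 314239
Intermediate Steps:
Function('Q')(d) = Mul(-48, d) (Function('Q')(d) = Mul(Mul(-6, d), 8) = Mul(-48, d))
j = 282079 (j = Add(Add(62322, 89574), 130183) = Add(151896, 130183) = 282079)
Add(Function('Q')(-670), j) = Add(Mul(-48, -670), 282079) = Add(32160, 282079) = 314239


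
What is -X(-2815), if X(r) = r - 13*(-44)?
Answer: 2243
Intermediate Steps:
X(r) = 572 + r (X(r) = r - 1*(-572) = r + 572 = 572 + r)
-X(-2815) = -(572 - 2815) = -1*(-2243) = 2243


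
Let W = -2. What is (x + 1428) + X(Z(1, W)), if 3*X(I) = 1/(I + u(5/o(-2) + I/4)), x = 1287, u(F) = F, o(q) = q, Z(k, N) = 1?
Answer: 40721/15 ≈ 2714.7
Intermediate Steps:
X(I) = 1/(3*(-5/2 + 5*I/4)) (X(I) = 1/(3*(I + (5/(-2) + I/4))) = 1/(3*(I + (5*(-½) + I*(¼)))) = 1/(3*(I + (-5/2 + I/4))) = 1/(3*(-5/2 + 5*I/4)))
(x + 1428) + X(Z(1, W)) = (1287 + 1428) + 4/(15*(-2 + 1)) = 2715 + (4/15)/(-1) = 2715 + (4/15)*(-1) = 2715 - 4/15 = 40721/15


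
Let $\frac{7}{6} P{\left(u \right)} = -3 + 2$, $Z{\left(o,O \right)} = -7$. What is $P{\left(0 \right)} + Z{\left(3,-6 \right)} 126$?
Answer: $- \frac{6180}{7} \approx -882.86$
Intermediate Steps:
$P{\left(u \right)} = - \frac{6}{7}$ ($P{\left(u \right)} = \frac{6 \left(-3 + 2\right)}{7} = \frac{6}{7} \left(-1\right) = - \frac{6}{7}$)
$P{\left(0 \right)} + Z{\left(3,-6 \right)} 126 = - \frac{6}{7} - 882 = - \frac{6180}{7}$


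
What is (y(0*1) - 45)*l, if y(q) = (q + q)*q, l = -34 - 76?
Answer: 4950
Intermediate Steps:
l = -110
y(q) = 2*q² (y(q) = (2*q)*q = 2*q²)
(y(0*1) - 45)*l = (2*(0*1)² - 45)*(-110) = (2*0² - 45)*(-110) = (2*0 - 45)*(-110) = (0 - 45)*(-110) = -45*(-110) = 4950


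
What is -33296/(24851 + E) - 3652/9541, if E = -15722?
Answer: -351016244/87099789 ≈ -4.0300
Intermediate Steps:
-33296/(24851 + E) - 3652/9541 = -33296/(24851 - 15722) - 3652/9541 = -33296/9129 - 3652*1/9541 = -33296*1/9129 - 3652/9541 = -33296/9129 - 3652/9541 = -351016244/87099789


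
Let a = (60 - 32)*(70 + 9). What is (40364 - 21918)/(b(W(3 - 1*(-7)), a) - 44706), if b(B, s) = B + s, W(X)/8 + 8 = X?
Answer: -9223/21239 ≈ -0.43425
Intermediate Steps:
W(X) = -64 + 8*X
a = 2212 (a = 28*79 = 2212)
(40364 - 21918)/(b(W(3 - 1*(-7)), a) - 44706) = (40364 - 21918)/(((-64 + 8*(3 - 1*(-7))) + 2212) - 44706) = 18446/(((-64 + 8*(3 + 7)) + 2212) - 44706) = 18446/(((-64 + 8*10) + 2212) - 44706) = 18446/(((-64 + 80) + 2212) - 44706) = 18446/((16 + 2212) - 44706) = 18446/(2228 - 44706) = 18446/(-42478) = 18446*(-1/42478) = -9223/21239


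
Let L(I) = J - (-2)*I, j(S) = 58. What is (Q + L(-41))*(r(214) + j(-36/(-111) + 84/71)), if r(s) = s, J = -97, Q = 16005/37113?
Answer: -600868128/12371 ≈ -48571.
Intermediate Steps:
Q = 5335/12371 (Q = 16005*(1/37113) = 5335/12371 ≈ 0.43125)
L(I) = -97 + 2*I (L(I) = -97 - (-2)*I = -97 + 2*I)
(Q + L(-41))*(r(214) + j(-36/(-111) + 84/71)) = (5335/12371 + (-97 + 2*(-41)))*(214 + 58) = (5335/12371 + (-97 - 82))*272 = (5335/12371 - 179)*272 = -2209074/12371*272 = -600868128/12371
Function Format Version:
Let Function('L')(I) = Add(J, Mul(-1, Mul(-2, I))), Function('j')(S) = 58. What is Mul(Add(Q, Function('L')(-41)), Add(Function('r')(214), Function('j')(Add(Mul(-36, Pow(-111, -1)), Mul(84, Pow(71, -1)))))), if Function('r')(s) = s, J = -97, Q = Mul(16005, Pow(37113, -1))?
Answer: Rational(-600868128, 12371) ≈ -48571.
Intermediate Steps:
Q = Rational(5335, 12371) (Q = Mul(16005, Rational(1, 37113)) = Rational(5335, 12371) ≈ 0.43125)
Function('L')(I) = Add(-97, Mul(2, I)) (Function('L')(I) = Add(-97, Mul(-1, Mul(-2, I))) = Add(-97, Mul(2, I)))
Mul(Add(Q, Function('L')(-41)), Add(Function('r')(214), Function('j')(Add(Mul(-36, Pow(-111, -1)), Mul(84, Pow(71, -1)))))) = Mul(Add(Rational(5335, 12371), Add(-97, Mul(2, -41))), Add(214, 58)) = Mul(Add(Rational(5335, 12371), Add(-97, -82)), 272) = Mul(Add(Rational(5335, 12371), -179), 272) = Mul(Rational(-2209074, 12371), 272) = Rational(-600868128, 12371)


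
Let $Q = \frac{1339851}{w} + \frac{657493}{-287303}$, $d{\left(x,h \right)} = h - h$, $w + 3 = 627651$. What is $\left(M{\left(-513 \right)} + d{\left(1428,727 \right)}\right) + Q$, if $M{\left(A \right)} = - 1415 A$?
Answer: $\frac{43632366485229423}{60108384448} \approx 7.259 \cdot 10^{5}$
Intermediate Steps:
$w = 627648$ ($w = -3 + 627651 = 627648$)
$d{\left(x,h \right)} = 0$
$Q = - \frac{9243651537}{60108384448}$ ($Q = \frac{1339851}{627648} + \frac{657493}{-287303} = 1339851 \cdot \frac{1}{627648} + 657493 \left(- \frac{1}{287303}\right) = \frac{446617}{209216} - \frac{657493}{287303} = - \frac{9243651537}{60108384448} \approx -0.15378$)
$\left(M{\left(-513 \right)} + d{\left(1428,727 \right)}\right) + Q = \left(\left(-1415\right) \left(-513\right) + 0\right) - \frac{9243651537}{60108384448} = \left(725895 + 0\right) - \frac{9243651537}{60108384448} = 725895 - \frac{9243651537}{60108384448} = \frac{43632366485229423}{60108384448}$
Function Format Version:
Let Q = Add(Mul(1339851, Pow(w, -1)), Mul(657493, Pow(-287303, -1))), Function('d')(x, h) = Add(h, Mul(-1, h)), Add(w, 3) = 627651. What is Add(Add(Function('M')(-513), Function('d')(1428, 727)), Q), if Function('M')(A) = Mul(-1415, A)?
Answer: Rational(43632366485229423, 60108384448) ≈ 7.2590e+5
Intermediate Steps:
w = 627648 (w = Add(-3, 627651) = 627648)
Function('d')(x, h) = 0
Q = Rational(-9243651537, 60108384448) (Q = Add(Mul(1339851, Pow(627648, -1)), Mul(657493, Pow(-287303, -1))) = Add(Mul(1339851, Rational(1, 627648)), Mul(657493, Rational(-1, 287303))) = Add(Rational(446617, 209216), Rational(-657493, 287303)) = Rational(-9243651537, 60108384448) ≈ -0.15378)
Add(Add(Function('M')(-513), Function('d')(1428, 727)), Q) = Add(Add(Mul(-1415, -513), 0), Rational(-9243651537, 60108384448)) = Add(Add(725895, 0), Rational(-9243651537, 60108384448)) = Add(725895, Rational(-9243651537, 60108384448)) = Rational(43632366485229423, 60108384448)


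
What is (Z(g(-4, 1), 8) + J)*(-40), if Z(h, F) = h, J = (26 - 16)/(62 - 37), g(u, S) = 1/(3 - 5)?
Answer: 4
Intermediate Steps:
g(u, S) = -½ (g(u, S) = 1/(-2) = -½)
J = ⅖ (J = 10/25 = 10*(1/25) = ⅖ ≈ 0.40000)
(Z(g(-4, 1), 8) + J)*(-40) = (-½ + ⅖)*(-40) = -⅒*(-40) = 4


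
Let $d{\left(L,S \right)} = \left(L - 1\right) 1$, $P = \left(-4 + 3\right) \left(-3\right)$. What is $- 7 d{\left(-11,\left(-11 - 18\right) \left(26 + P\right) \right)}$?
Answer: $84$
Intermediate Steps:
$P = 3$ ($P = \left(-1\right) \left(-3\right) = 3$)
$d{\left(L,S \right)} = -1 + L$ ($d{\left(L,S \right)} = \left(-1 + L\right) 1 = -1 + L$)
$- 7 d{\left(-11,\left(-11 - 18\right) \left(26 + P\right) \right)} = - 7 \left(-1 - 11\right) = \left(-7\right) \left(-12\right) = 84$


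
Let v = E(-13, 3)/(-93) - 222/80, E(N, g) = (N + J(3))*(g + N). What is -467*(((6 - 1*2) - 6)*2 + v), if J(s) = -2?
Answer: 4857267/1240 ≈ 3917.2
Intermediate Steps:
E(N, g) = (-2 + N)*(N + g) (E(N, g) = (N - 2)*(g + N) = (-2 + N)*(N + g))
v = -5441/1240 (v = ((-13)² - 2*(-13) - 2*3 - 13*3)/(-93) - 222/80 = (169 + 26 - 6 - 39)*(-1/93) - 222*1/80 = 150*(-1/93) - 111/40 = -50/31 - 111/40 = -5441/1240 ≈ -4.3879)
-467*(((6 - 1*2) - 6)*2 + v) = -467*(((6 - 1*2) - 6)*2 - 5441/1240) = -467*(((6 - 2) - 6)*2 - 5441/1240) = -467*((4 - 6)*2 - 5441/1240) = -467*(-2*2 - 5441/1240) = -467*(-4 - 5441/1240) = -467*(-10401/1240) = 4857267/1240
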